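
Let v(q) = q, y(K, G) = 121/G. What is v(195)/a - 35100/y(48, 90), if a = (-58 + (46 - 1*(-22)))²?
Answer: -63175281/2420 ≈ -26106.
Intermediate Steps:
a = 100 (a = (-58 + (46 + 22))² = (-58 + 68)² = 10² = 100)
v(195)/a - 35100/y(48, 90) = 195/100 - 35100/(121/90) = 195*(1/100) - 35100/(121*(1/90)) = 39/20 - 35100/121/90 = 39/20 - 35100*90/121 = 39/20 - 3159000/121 = -63175281/2420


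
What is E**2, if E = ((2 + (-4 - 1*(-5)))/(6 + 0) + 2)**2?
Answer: 625/16 ≈ 39.063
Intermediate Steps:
E = 25/4 (E = ((2 + (-4 + 5))/6 + 2)**2 = ((2 + 1)*(1/6) + 2)**2 = (3*(1/6) + 2)**2 = (1/2 + 2)**2 = (5/2)**2 = 25/4 ≈ 6.2500)
E**2 = (25/4)**2 = 625/16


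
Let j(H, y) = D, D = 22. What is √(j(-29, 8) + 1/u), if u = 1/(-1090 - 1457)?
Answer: 5*I*√101 ≈ 50.249*I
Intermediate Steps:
j(H, y) = 22
u = -1/2547 (u = 1/(-2547) = -1/2547 ≈ -0.00039262)
√(j(-29, 8) + 1/u) = √(22 + 1/(-1/2547)) = √(22 - 2547) = √(-2525) = 5*I*√101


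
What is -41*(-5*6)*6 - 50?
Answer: 7330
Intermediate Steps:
-41*(-5*6)*6 - 50 = -(-1230)*6 - 50 = -41*(-180) - 50 = 7380 - 50 = 7330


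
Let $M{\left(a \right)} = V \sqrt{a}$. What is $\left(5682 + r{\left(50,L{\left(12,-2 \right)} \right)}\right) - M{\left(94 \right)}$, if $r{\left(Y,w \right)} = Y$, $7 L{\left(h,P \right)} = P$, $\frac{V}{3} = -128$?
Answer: $5732 + 384 \sqrt{94} \approx 9455.0$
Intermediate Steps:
$V = -384$ ($V = 3 \left(-128\right) = -384$)
$L{\left(h,P \right)} = \frac{P}{7}$
$M{\left(a \right)} = - 384 \sqrt{a}$
$\left(5682 + r{\left(50,L{\left(12,-2 \right)} \right)}\right) - M{\left(94 \right)} = \left(5682 + 50\right) - - 384 \sqrt{94} = 5732 + 384 \sqrt{94}$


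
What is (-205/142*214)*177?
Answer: -3882495/71 ≈ -54683.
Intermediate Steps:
(-205/142*214)*177 = (-205*1/142*214)*177 = -205/142*214*177 = -21935/71*177 = -3882495/71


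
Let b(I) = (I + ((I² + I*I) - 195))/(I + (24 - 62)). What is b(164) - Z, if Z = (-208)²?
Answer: -5397503/126 ≈ -42837.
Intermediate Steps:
Z = 43264
b(I) = (-195 + I + 2*I²)/(-38 + I) (b(I) = (I + ((I² + I²) - 195))/(I - 38) = (I + (2*I² - 195))/(-38 + I) = (I + (-195 + 2*I²))/(-38 + I) = (-195 + I + 2*I²)/(-38 + I))
b(164) - Z = (-195 + 164 + 2*164²)/(-38 + 164) - 1*43264 = (-195 + 164 + 2*26896)/126 - 43264 = (-195 + 164 + 53792)/126 - 43264 = (1/126)*53761 - 43264 = 53761/126 - 43264 = -5397503/126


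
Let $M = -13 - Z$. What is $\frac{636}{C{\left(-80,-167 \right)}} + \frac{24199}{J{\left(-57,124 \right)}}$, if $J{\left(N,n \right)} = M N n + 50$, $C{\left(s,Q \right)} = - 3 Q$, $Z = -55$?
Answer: $\frac{58881639}{49566602} \approx 1.1879$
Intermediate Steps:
$M = 42$ ($M = -13 - -55 = -13 + 55 = 42$)
$J{\left(N,n \right)} = 50 + 42 N n$ ($J{\left(N,n \right)} = 42 N n + 50 = 50 + 42 N n$)
$\frac{636}{C{\left(-80,-167 \right)}} + \frac{24199}{J{\left(-57,124 \right)}} = \frac{636}{\left(-3\right) \left(-167\right)} + \frac{24199}{50 + 42 \left(-57\right) 124} = \frac{636}{501} + \frac{24199}{50 - 296856} = 636 \cdot \frac{1}{501} + \frac{24199}{-296806} = \frac{212}{167} + 24199 \left(- \frac{1}{296806}\right) = \frac{212}{167} - \frac{24199}{296806} = \frac{58881639}{49566602}$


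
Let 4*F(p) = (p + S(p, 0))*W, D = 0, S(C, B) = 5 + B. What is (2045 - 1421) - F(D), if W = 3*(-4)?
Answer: 639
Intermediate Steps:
W = -12
F(p) = -15 - 3*p (F(p) = ((p + (5 + 0))*(-12))/4 = ((p + 5)*(-12))/4 = ((5 + p)*(-12))/4 = (-60 - 12*p)/4 = -15 - 3*p)
(2045 - 1421) - F(D) = (2045 - 1421) - (-15 - 3*0) = 624 - (-15 + 0) = 624 - 1*(-15) = 624 + 15 = 639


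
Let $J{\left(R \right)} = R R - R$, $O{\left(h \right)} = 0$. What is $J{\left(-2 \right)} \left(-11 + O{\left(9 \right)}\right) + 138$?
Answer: $72$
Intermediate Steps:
$J{\left(R \right)} = R^{2} - R$
$J{\left(-2 \right)} \left(-11 + O{\left(9 \right)}\right) + 138 = - 2 \left(-1 - 2\right) \left(-11 + 0\right) + 138 = \left(-2\right) \left(-3\right) \left(-11\right) + 138 = 6 \left(-11\right) + 138 = -66 + 138 = 72$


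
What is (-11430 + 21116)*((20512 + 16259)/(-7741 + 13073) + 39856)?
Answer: 1029374627809/2666 ≈ 3.8611e+8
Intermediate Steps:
(-11430 + 21116)*((20512 + 16259)/(-7741 + 13073) + 39856) = 9686*(36771/5332 + 39856) = 9686*(212548963/5332) = 1029374627809/2666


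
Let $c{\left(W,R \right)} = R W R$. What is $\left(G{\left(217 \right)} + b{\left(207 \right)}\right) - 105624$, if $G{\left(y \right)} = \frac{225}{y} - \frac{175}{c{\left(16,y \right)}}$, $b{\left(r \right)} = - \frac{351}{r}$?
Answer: $- \frac{261477645887}{2475536} \approx -1.0562 \cdot 10^{5}$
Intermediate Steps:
$c{\left(W,R \right)} = W R^{2}$
$G{\left(y \right)} = \frac{225}{y} - \frac{175}{16 y^{2}}$
$\left(G{\left(217 \right)} + b{\left(207 \right)}\right) - 105624 = \left(\frac{25 \left(-7 + 144 \cdot 217\right)}{16 \cdot 47089} - \frac{351}{207}\right) - 105624 = \left(\frac{25}{16} \cdot \frac{1}{47089} \left(-7 + 31248\right) - \frac{39}{23}\right) - 105624 = \left(\frac{25}{16} \cdot \frac{1}{47089} \cdot 31241 - \frac{39}{23}\right) - 105624 = \left(\frac{111575}{107632} - \frac{39}{23}\right) - 105624 = - \frac{1631423}{2475536} - 105624 = - \frac{261477645887}{2475536}$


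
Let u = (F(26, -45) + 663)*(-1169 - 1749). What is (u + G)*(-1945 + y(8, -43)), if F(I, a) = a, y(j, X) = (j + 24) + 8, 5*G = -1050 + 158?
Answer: 3435672072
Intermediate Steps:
G = -892/5 (G = (-1050 + 158)/5 = (⅕)*(-892) = -892/5 ≈ -178.40)
y(j, X) = 32 + j (y(j, X) = (24 + j) + 8 = 32 + j)
u = -1803324 (u = (-45 + 663)*(-1169 - 1749) = 618*(-2918) = -1803324)
(u + G)*(-1945 + y(8, -43)) = (-1803324 - 892/5)*(-1945 + (32 + 8)) = -9017512*(-1945 + 40)/5 = -9017512/5*(-1905) = 3435672072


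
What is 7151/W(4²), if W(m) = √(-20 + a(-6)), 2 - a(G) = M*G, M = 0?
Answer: -7151*I*√2/6 ≈ -1685.5*I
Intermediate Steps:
a(G) = 2 (a(G) = 2 - 0*G = 2 - 1*0 = 2 + 0 = 2)
W(m) = 3*I*√2 (W(m) = √(-20 + 2) = √(-18) = 3*I*√2)
7151/W(4²) = 7151/((3*I*√2)) = 7151*(-I*√2/6) = -7151*I*√2/6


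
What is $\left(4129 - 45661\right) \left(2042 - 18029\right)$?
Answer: $663972084$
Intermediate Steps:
$\left(4129 - 45661\right) \left(2042 - 18029\right) = \left(-41532\right) \left(-15987\right) = 663972084$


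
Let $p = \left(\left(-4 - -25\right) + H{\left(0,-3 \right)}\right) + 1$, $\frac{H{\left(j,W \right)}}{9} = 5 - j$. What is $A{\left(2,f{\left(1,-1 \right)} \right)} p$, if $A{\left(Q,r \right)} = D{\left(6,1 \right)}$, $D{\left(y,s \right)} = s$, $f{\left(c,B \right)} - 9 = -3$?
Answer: $67$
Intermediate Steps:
$H{\left(j,W \right)} = 45 - 9 j$ ($H{\left(j,W \right)} = 9 \left(5 - j\right) = 45 - 9 j$)
$f{\left(c,B \right)} = 6$ ($f{\left(c,B \right)} = 9 - 3 = 6$)
$A{\left(Q,r \right)} = 1$
$p = 67$ ($p = \left(\left(-4 - -25\right) + \left(45 - 0\right)\right) + 1 = \left(\left(-4 + 25\right) + \left(45 + 0\right)\right) + 1 = \left(21 + 45\right) + 1 = 66 + 1 = 67$)
$A{\left(2,f{\left(1,-1 \right)} \right)} p = 1 \cdot 67 = 67$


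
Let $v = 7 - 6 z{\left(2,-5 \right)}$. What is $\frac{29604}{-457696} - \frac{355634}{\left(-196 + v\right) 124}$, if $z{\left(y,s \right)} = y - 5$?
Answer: $\frac{10134033503}{606561624} \approx 16.707$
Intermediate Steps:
$z{\left(y,s \right)} = -5 + y$ ($z{\left(y,s \right)} = y - 5 = -5 + y$)
$v = 25$ ($v = 7 - 6 \left(-5 + 2\right) = 7 - -18 = 7 + 18 = 25$)
$\frac{29604}{-457696} - \frac{355634}{\left(-196 + v\right) 124} = \frac{29604}{-457696} - \frac{355634}{\left(-196 + 25\right) 124} = 29604 \left(- \frac{1}{457696}\right) - \frac{355634}{\left(-171\right) 124} = - \frac{7401}{114424} - \frac{355634}{-21204} = - \frac{7401}{114424} - - \frac{177817}{10602} = - \frac{7401}{114424} + \frac{177817}{10602} = \frac{10134033503}{606561624}$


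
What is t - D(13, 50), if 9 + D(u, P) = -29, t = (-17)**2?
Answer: 327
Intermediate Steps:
t = 289
D(u, P) = -38 (D(u, P) = -9 - 29 = -38)
t - D(13, 50) = 289 - 1*(-38) = 289 + 38 = 327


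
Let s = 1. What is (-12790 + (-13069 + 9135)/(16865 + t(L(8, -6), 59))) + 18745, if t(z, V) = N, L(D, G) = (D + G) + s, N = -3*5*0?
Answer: 100427141/16865 ≈ 5954.8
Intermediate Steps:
N = 0 (N = -15*0 = 0)
L(D, G) = 1 + D + G (L(D, G) = (D + G) + 1 = 1 + D + G)
t(z, V) = 0
(-12790 + (-13069 + 9135)/(16865 + t(L(8, -6), 59))) + 18745 = (-12790 + (-13069 + 9135)/(16865 + 0)) + 18745 = (-12790 - 3934/16865) + 18745 = -215707284/16865 + 18745 = 100427141/16865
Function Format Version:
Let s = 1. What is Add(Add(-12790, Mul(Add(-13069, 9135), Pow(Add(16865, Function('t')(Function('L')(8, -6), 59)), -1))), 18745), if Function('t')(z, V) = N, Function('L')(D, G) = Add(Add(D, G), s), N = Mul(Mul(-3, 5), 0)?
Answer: Rational(100427141, 16865) ≈ 5954.8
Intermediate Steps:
N = 0 (N = Mul(-15, 0) = 0)
Function('L')(D, G) = Add(1, D, G) (Function('L')(D, G) = Add(Add(D, G), 1) = Add(1, D, G))
Function('t')(z, V) = 0
Add(Add(-12790, Mul(Add(-13069, 9135), Pow(Add(16865, Function('t')(Function('L')(8, -6), 59)), -1))), 18745) = Add(Add(-12790, Mul(Add(-13069, 9135), Pow(Add(16865, 0), -1))), 18745) = Add(Add(-12790, Mul(-3934, Pow(16865, -1))), 18745) = Add(Add(-12790, Mul(-3934, Rational(1, 16865))), 18745) = Add(Add(-12790, Rational(-3934, 16865)), 18745) = Add(Rational(-215707284, 16865), 18745) = Rational(100427141, 16865)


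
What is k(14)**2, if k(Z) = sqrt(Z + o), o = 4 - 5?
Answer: 13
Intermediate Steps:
o = -1
k(Z) = sqrt(-1 + Z) (k(Z) = sqrt(Z - 1) = sqrt(-1 + Z))
k(14)**2 = (sqrt(-1 + 14))**2 = (sqrt(13))**2 = 13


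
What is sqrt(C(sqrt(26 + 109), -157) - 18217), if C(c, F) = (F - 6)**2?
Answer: 12*sqrt(58) ≈ 91.389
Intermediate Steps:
C(c, F) = (-6 + F)**2
sqrt(C(sqrt(26 + 109), -157) - 18217) = sqrt((-6 - 157)**2 - 18217) = sqrt((-163)**2 - 18217) = sqrt(26569 - 18217) = sqrt(8352) = 12*sqrt(58)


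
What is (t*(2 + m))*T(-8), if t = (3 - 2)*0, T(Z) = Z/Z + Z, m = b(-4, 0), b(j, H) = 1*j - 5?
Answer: 0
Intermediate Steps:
b(j, H) = -5 + j (b(j, H) = j - 5 = -5 + j)
m = -9 (m = -5 - 4 = -9)
T(Z) = 1 + Z
t = 0 (t = 1*0 = 0)
(t*(2 + m))*T(-8) = (0*(2 - 9))*(1 - 8) = (0*(-7))*(-7) = 0*(-7) = 0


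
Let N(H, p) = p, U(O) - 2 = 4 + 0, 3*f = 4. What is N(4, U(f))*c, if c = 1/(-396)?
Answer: -1/66 ≈ -0.015152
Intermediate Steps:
f = 4/3 (f = (⅓)*4 = 4/3 ≈ 1.3333)
U(O) = 6 (U(O) = 2 + (4 + 0) = 2 + 4 = 6)
c = -1/396 ≈ -0.0025253
N(4, U(f))*c = 6*(-1/396) = -1/66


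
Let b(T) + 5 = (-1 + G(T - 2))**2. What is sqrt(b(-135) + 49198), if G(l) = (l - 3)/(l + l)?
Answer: sqrt(923307906)/137 ≈ 221.80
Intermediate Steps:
G(l) = (-3 + l)/(2*l) (G(l) = (-3 + l)/((2*l)) = (-3 + l)*(1/(2*l)) = (-3 + l)/(2*l))
b(T) = -5 + (-1 + (-5 + T)/(2*(-2 + T)))**2 (b(T) = -5 + (-1 + (-3 + (T - 2))/(2*(T - 2)))**2 = -5 + (-1 + (-3 + (-2 + T))/(2*(-2 + T)))**2 = -5 + (-1 + (-5 + T)/(2*(-2 + T)))**2)
sqrt(b(-135) + 49198) = sqrt((-5 + (1 - 135)**2/(4*(-2 - 135)**2)) + 49198) = sqrt((-5 + (1/4)*(-134)**2/(-137)**2) + 49198) = sqrt((-5 + (1/4)*17956*(1/18769)) + 49198) = sqrt((-5 + 4489/18769) + 49198) = sqrt(-89356/18769 + 49198) = sqrt(923307906/18769) = sqrt(923307906)/137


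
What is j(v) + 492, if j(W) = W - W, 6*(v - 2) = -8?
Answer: 492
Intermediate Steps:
v = 2/3 (v = 2 + (1/6)*(-8) = 2 - 4/3 = 2/3 ≈ 0.66667)
j(W) = 0
j(v) + 492 = 0 + 492 = 492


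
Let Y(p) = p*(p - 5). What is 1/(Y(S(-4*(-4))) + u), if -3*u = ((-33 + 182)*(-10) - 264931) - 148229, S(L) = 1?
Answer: 3/414638 ≈ 7.2352e-6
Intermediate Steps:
Y(p) = p*(-5 + p)
u = 414650/3 (u = -(((-33 + 182)*(-10) - 264931) - 148229)/3 = -((149*(-10) - 264931) - 148229)/3 = -((-1490 - 264931) - 148229)/3 = -(-266421 - 148229)/3 = -⅓*(-414650) = 414650/3 ≈ 1.3822e+5)
1/(Y(S(-4*(-4))) + u) = 1/(1*(-5 + 1) + 414650/3) = 1/(1*(-4) + 414650/3) = 1/(-4 + 414650/3) = 1/(414638/3) = 3/414638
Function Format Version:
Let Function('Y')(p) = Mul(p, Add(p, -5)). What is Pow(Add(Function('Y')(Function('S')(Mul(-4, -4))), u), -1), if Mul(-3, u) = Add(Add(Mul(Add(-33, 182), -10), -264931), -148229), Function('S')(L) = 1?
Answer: Rational(3, 414638) ≈ 7.2352e-6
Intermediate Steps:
Function('Y')(p) = Mul(p, Add(-5, p))
u = Rational(414650, 3) (u = Mul(Rational(-1, 3), Add(Add(Mul(Add(-33, 182), -10), -264931), -148229)) = Mul(Rational(-1, 3), Add(Add(Mul(149, -10), -264931), -148229)) = Mul(Rational(-1, 3), Add(Add(-1490, -264931), -148229)) = Mul(Rational(-1, 3), Add(-266421, -148229)) = Mul(Rational(-1, 3), -414650) = Rational(414650, 3) ≈ 1.3822e+5)
Pow(Add(Function('Y')(Function('S')(Mul(-4, -4))), u), -1) = Pow(Add(Mul(1, Add(-5, 1)), Rational(414650, 3)), -1) = Pow(Add(Mul(1, -4), Rational(414650, 3)), -1) = Pow(Add(-4, Rational(414650, 3)), -1) = Pow(Rational(414638, 3), -1) = Rational(3, 414638)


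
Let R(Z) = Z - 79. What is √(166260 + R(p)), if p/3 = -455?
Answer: 4*√10301 ≈ 405.98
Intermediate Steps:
p = -1365 (p = 3*(-455) = -1365)
R(Z) = -79 + Z
√(166260 + R(p)) = √(166260 + (-79 - 1365)) = √(166260 - 1444) = √164816 = 4*√10301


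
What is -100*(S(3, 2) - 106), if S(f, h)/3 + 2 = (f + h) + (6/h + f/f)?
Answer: 8500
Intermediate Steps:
S(f, h) = -3 + 3*f + 3*h + 18/h (S(f, h) = -6 + 3*((f + h) + (6/h + f/f)) = -6 + 3*((f + h) + (6/h + 1)) = -6 + 3*((f + h) + (1 + 6/h)) = -6 + 3*(1 + f + h + 6/h) = -6 + (3 + 3*f + 3*h + 18/h) = -3 + 3*f + 3*h + 18/h)
-100*(S(3, 2) - 106) = -100*(3*(6 + 2*(-1 + 3 + 2))/2 - 106) = -100*(3*(½)*(6 + 2*4) - 106) = -100*(3*(½)*(6 + 8) - 106) = -100*(3*(½)*14 - 106) = -100*(21 - 106) = -100*(-85) = 8500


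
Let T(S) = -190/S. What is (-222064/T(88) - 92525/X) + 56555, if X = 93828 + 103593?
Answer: 2989644217886/18754995 ≈ 1.5941e+5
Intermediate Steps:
X = 197421
(-222064/T(88) - 92525/X) + 56555 = (-222064/((-190/88)) - 92525/197421) + 56555 = (-222064/((-190*1/88)) - 92525*1/197421) + 56555 = (-222064/(-95/44) - 92525/197421) + 56555 = (-222064*(-44/95) - 92525/197421) + 56555 = (9770816/95 - 92525/197421) + 56555 = 1928955475661/18754995 + 56555 = 2989644217886/18754995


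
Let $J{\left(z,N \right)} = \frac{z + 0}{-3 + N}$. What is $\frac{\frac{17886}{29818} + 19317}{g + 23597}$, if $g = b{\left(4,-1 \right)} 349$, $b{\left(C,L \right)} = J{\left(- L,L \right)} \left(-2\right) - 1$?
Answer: $\frac{192004064}{232804035} \approx 0.82475$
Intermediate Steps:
$J{\left(z,N \right)} = \frac{z}{-3 + N}$
$b{\left(C,L \right)} = -1 + \frac{2 L}{-3 + L}$ ($b{\left(C,L \right)} = \frac{\left(-1\right) L}{-3 + L} \left(-2\right) - 1 = - \frac{L}{-3 + L} \left(-2\right) - 1 = \frac{2 L}{-3 + L} - 1 = -1 + \frac{2 L}{-3 + L}$)
$g = - \frac{349}{2}$ ($g = \frac{3 - 1}{-3 - 1} \cdot 349 = \frac{1}{-4} \cdot 2 \cdot 349 = \left(- \frac{1}{4}\right) 2 \cdot 349 = \left(- \frac{1}{2}\right) 349 = - \frac{349}{2} \approx -174.5$)
$\frac{\frac{17886}{29818} + 19317}{g + 23597} = \frac{\frac{17886}{29818} + 19317}{- \frac{349}{2} + 23597} = \frac{17886 \cdot \frac{1}{29818} + 19317}{\frac{46845}{2}} = \left(\frac{8943}{14909} + 19317\right) \frac{2}{46845} = \frac{288006096}{14909} \cdot \frac{2}{46845} = \frac{192004064}{232804035}$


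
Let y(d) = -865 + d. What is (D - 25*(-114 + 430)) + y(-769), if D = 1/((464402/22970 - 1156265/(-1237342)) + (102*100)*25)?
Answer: -34551913622922674708/3624073173603267 ≈ -9534.0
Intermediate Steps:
D = 14210872870/3624073173603267 (D = 1/((464402*(1/22970) - 1156265*(-1/1237342)) + 10200*25) = 1/((232201/11485 + 1156265/1237342) + 255000) = 1/(300591753267/14210872870 + 255000) = 1/(3624073173603267/14210872870) = 14210872870/3624073173603267 ≈ 3.9212e-6)
(D - 25*(-114 + 430)) + y(-769) = (14210872870/3624073173603267 - 25*(-114 + 430)) + (-865 - 769) = (14210872870/3624073173603267 - 25*316) - 1634 = (14210872870/3624073173603267 - 7900) - 1634 = -28630178057254936430/3624073173603267 - 1634 = -34551913622922674708/3624073173603267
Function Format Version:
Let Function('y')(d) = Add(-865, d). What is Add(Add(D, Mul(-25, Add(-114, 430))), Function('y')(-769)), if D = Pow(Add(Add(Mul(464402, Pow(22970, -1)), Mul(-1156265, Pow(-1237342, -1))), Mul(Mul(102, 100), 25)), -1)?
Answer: Rational(-34551913622922674708, 3624073173603267) ≈ -9534.0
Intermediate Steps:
D = Rational(14210872870, 3624073173603267) (D = Pow(Add(Add(Mul(464402, Rational(1, 22970)), Mul(-1156265, Rational(-1, 1237342))), Mul(10200, 25)), -1) = Pow(Add(Add(Rational(232201, 11485), Rational(1156265, 1237342)), 255000), -1) = Pow(Add(Rational(300591753267, 14210872870), 255000), -1) = Pow(Rational(3624073173603267, 14210872870), -1) = Rational(14210872870, 3624073173603267) ≈ 3.9212e-6)
Add(Add(D, Mul(-25, Add(-114, 430))), Function('y')(-769)) = Add(Add(Rational(14210872870, 3624073173603267), Mul(-25, Add(-114, 430))), Add(-865, -769)) = Add(Add(Rational(14210872870, 3624073173603267), Mul(-25, 316)), -1634) = Add(Add(Rational(14210872870, 3624073173603267), -7900), -1634) = Add(Rational(-28630178057254936430, 3624073173603267), -1634) = Rational(-34551913622922674708, 3624073173603267)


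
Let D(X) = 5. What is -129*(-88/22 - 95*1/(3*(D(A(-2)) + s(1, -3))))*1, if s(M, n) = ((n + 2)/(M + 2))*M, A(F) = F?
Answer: 19479/14 ≈ 1391.4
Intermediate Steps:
s(M, n) = M*(2 + n)/(2 + M) (s(M, n) = ((2 + n)/(2 + M))*M = M*(2 + n)/(2 + M))
-129*(-88/22 - 95*1/(3*(D(A(-2)) + s(1, -3))))*1 = -129*(-88/22 - 95*1/(3*(5 + 1*(2 - 3)/(2 + 1))))*1 = -129*(-88*1/22 - 95*1/(3*(5 + 1*(-1)/3)))*1 = -129*(-4 - 95*1/(3*(5 + 1*(⅓)*(-1))))*1 = -129*(-4 - 95*1/(3*(5 - ⅓)))*1 = -129*(-4 - 95/((14/3)*3))*1 = -129*(-4 - 95/14)*1 = -129*(-151/14)*1 = (19479/14)*1 = 19479/14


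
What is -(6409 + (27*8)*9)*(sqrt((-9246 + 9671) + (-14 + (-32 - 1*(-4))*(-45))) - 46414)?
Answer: 387696142 - 8353*sqrt(1671) ≈ 3.8735e+8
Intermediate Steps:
-(6409 + (27*8)*9)*(sqrt((-9246 + 9671) + (-14 + (-32 - 1*(-4))*(-45))) - 46414) = -(6409 + 216*9)*(sqrt(425 + (-14 + (-32 + 4)*(-45))) - 46414) = -(6409 + 1944)*(sqrt(425 + (-14 - 28*(-45))) - 46414) = -8353*(sqrt(425 + (-14 + 1260)) - 46414) = -8353*(sqrt(425 + 1246) - 46414) = -8353*(sqrt(1671) - 46414) = -8353*(-46414 + sqrt(1671)) = -(-387696142 + 8353*sqrt(1671)) = 387696142 - 8353*sqrt(1671)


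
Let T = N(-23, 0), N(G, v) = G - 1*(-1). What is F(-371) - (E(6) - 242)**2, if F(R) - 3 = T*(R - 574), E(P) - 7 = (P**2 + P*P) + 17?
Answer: -523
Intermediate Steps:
N(G, v) = 1 + G (N(G, v) = G + 1 = 1 + G)
E(P) = 24 + 2*P**2 (E(P) = 7 + ((P**2 + P*P) + 17) = 7 + ((P**2 + P**2) + 17) = 7 + (2*P**2 + 17) = 7 + (17 + 2*P**2) = 24 + 2*P**2)
T = -22 (T = 1 - 23 = -22)
F(R) = 12631 - 22*R (F(R) = 3 - 22*(R - 574) = 3 - 22*(-574 + R) = 3 + (12628 - 22*R) = 12631 - 22*R)
F(-371) - (E(6) - 242)**2 = (12631 - 22*(-371)) - ((24 + 2*6**2) - 242)**2 = (12631 + 8162) - ((24 + 2*36) - 242)**2 = 20793 - ((24 + 72) - 242)**2 = 20793 - (96 - 242)**2 = 20793 - 1*(-146)**2 = 20793 - 1*21316 = 20793 - 21316 = -523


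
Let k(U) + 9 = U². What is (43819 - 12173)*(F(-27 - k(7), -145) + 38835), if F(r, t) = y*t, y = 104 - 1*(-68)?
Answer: 439721170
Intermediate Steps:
k(U) = -9 + U²
y = 172 (y = 104 + 68 = 172)
F(r, t) = 172*t
(43819 - 12173)*(F(-27 - k(7), -145) + 38835) = (43819 - 12173)*(172*(-145) + 38835) = 31646*(-24940 + 38835) = 31646*13895 = 439721170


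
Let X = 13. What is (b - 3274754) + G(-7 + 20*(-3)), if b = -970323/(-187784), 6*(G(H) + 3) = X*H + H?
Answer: -1844926065191/563352 ≈ -3.2749e+6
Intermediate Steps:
G(H) = -3 + 7*H/3 (G(H) = -3 + (13*H + H)/6 = -3 + (14*H)/6 = -3 + 7*H/3)
b = 970323/187784 (b = -970323*(-1/187784) = 970323/187784 ≈ 5.1672)
(b - 3274754) + G(-7 + 20*(-3)) = (970323/187784 - 3274754) + (-3 + 7*(-7 + 20*(-3))/3) = -614945434813/187784 + (-3 + 7*(-7 - 60)/3) = -614945434813/187784 + (-3 + (7/3)*(-67)) = -614945434813/187784 + (-3 - 469/3) = -614945434813/187784 - 478/3 = -1844926065191/563352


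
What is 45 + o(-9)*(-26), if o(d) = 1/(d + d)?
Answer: 418/9 ≈ 46.444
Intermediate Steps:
o(d) = 1/(2*d)
45 + o(-9)*(-26) = 45 + ((1/2)/(-9))*(-26) = 45 + ((1/2)*(-1/9))*(-26) = 45 - 1/18*(-26) = 45 + 13/9 = 418/9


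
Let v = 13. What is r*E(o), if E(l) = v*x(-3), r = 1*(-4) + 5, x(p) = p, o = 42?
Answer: -39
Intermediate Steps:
r = 1 (r = -4 + 5 = 1)
E(l) = -39 (E(l) = 13*(-3) = -39)
r*E(o) = 1*(-39) = -39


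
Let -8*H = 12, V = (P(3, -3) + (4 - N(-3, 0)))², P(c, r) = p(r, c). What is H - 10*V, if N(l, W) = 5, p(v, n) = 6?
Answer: -503/2 ≈ -251.50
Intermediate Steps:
P(c, r) = 6
V = 25 (V = (6 + (4 - 1*5))² = (6 + (4 - 5))² = (6 - 1)² = 5² = 25)
H = -3/2 (H = -⅛*12 = -3/2 ≈ -1.5000)
H - 10*V = -3/2 - 10*25 = -3/2 - 250 = -503/2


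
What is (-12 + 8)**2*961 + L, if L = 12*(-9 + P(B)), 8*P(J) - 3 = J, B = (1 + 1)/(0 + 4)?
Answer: 61093/4 ≈ 15273.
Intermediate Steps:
B = 1/2 (B = 2/4 = 2*(1/4) = 1/2 ≈ 0.50000)
P(J) = 3/8 + J/8
L = -411/4 (L = 12*(-9 + (3/8 + (1/8)*(1/2))) = 12*(-9 + (3/8 + 1/16)) = 12*(-9 + 7/16) = 12*(-137/16) = -411/4 ≈ -102.75)
(-12 + 8)**2*961 + L = (-12 + 8)**2*961 - 411/4 = (-4)**2*961 - 411/4 = 16*961 - 411/4 = 15376 - 411/4 = 61093/4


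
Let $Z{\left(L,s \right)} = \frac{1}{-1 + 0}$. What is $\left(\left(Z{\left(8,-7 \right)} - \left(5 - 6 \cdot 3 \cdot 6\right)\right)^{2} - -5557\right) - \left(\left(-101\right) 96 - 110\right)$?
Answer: $25767$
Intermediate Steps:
$Z{\left(L,s \right)} = -1$ ($Z{\left(L,s \right)} = \frac{1}{-1} = -1$)
$\left(\left(Z{\left(8,-7 \right)} - \left(5 - 6 \cdot 3 \cdot 6\right)\right)^{2} - -5557\right) - \left(\left(-101\right) 96 - 110\right) = \left(\left(-1 - \left(5 - 6 \cdot 3 \cdot 6\right)\right)^{2} - -5557\right) - \left(\left(-101\right) 96 - 110\right) = \left(\left(-1 + \left(6 \cdot 18 - 5\right)\right)^{2} + 5557\right) - \left(-9696 - 110\right) = \left(\left(-1 + \left(108 - 5\right)\right)^{2} + 5557\right) - -9806 = \left(\left(-1 + 103\right)^{2} + 5557\right) + 9806 = \left(102^{2} + 5557\right) + 9806 = \left(10404 + 5557\right) + 9806 = 15961 + 9806 = 25767$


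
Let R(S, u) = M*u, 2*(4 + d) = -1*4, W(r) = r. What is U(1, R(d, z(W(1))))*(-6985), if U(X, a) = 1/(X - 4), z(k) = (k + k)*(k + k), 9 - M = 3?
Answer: 6985/3 ≈ 2328.3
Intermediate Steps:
M = 6 (M = 9 - 1*3 = 9 - 3 = 6)
z(k) = 4*k**2 (z(k) = (2*k)*(2*k) = 4*k**2)
d = -6 (d = -4 + (-1*4)/2 = -4 + (1/2)*(-4) = -4 - 2 = -6)
R(S, u) = 6*u
U(X, a) = 1/(-4 + X)
U(1, R(d, z(W(1))))*(-6985) = -6985/(-4 + 1) = -6985/(-3) = -1/3*(-6985) = 6985/3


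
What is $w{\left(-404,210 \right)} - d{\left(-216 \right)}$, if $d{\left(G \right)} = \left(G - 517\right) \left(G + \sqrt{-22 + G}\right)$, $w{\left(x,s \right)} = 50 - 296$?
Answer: $-158574 + 733 i \sqrt{238} \approx -1.5857 \cdot 10^{5} + 11308.0 i$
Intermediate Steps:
$w{\left(x,s \right)} = -246$ ($w{\left(x,s \right)} = 50 - 296 = -246$)
$d{\left(G \right)} = \left(-517 + G\right) \left(G + \sqrt{-22 + G}\right)$
$w{\left(-404,210 \right)} - d{\left(-216 \right)} = -246 - \left(\left(-216\right)^{2} - -111672 - 517 \sqrt{-22 - 216} - 216 \sqrt{-22 - 216}\right) = -246 - \left(46656 + 111672 - 517 \sqrt{-238} - 216 \sqrt{-238}\right) = -246 - \left(46656 + 111672 - 517 i \sqrt{238} - 216 i \sqrt{238}\right) = -246 - \left(158328 - 733 i \sqrt{238}\right) = -158574 + 733 i \sqrt{238}$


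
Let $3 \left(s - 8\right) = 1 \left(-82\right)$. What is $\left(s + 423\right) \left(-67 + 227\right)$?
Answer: $\frac{193760}{3} \approx 64587.0$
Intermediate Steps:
$s = - \frac{58}{3}$ ($s = 8 + \frac{1 \left(-82\right)}{3} = 8 + \frac{1}{3} \left(-82\right) = 8 - \frac{82}{3} = - \frac{58}{3} \approx -19.333$)
$\left(s + 423\right) \left(-67 + 227\right) = \left(- \frac{58}{3} + 423\right) \left(-67 + 227\right) = \frac{1211}{3} \cdot 160 = \frac{193760}{3}$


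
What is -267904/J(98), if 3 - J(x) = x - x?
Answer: -267904/3 ≈ -89301.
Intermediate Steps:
J(x) = 3 (J(x) = 3 - (x - x) = 3 - 1*0 = 3 + 0 = 3)
-267904/J(98) = -267904/3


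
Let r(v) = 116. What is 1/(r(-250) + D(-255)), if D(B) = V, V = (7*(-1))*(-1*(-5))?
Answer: 1/81 ≈ 0.012346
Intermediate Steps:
V = -35 (V = -7*5 = -35)
D(B) = -35
1/(r(-250) + D(-255)) = 1/(116 - 35) = 1/81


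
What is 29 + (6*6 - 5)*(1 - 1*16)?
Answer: -436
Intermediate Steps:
29 + (6*6 - 5)*(1 - 1*16) = 29 + (36 - 5)*(1 - 16) = 29 + 31*(-15) = 29 - 465 = -436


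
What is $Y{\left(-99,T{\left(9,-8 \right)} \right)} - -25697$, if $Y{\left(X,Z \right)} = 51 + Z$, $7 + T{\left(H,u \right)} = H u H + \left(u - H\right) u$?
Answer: $25229$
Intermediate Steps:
$T{\left(H,u \right)} = -7 + u H^{2} + u \left(u - H\right)$ ($T{\left(H,u \right)} = -7 + \left(H u H + \left(u - H\right) u\right) = -7 + \left(u H^{2} + u \left(u - H\right)\right) = -7 + u H^{2} + u \left(u - H\right)$)
$Y{\left(-99,T{\left(9,-8 \right)} \right)} - -25697 = \left(51 - \left(7 - 72 - 64 + 648\right)\right) - -25697 = \left(51 + \left(-7 + 64 - 648 + 72\right)\right) + 25697 = \left(51 - 519\right) + 25697 = -468 + 25697 = 25229$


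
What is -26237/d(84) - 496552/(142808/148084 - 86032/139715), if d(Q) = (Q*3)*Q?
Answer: -9061182353420047031/6361387102224 ≈ -1.4244e+6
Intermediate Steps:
d(Q) = 3*Q² (d(Q) = (3*Q)*Q = 3*Q²)
-26237/d(84) - 496552/(142808/148084 - 86032/139715) = -26237/(3*84²) - 496552/(142808/148084 - 86032/139715) = -26237/(3*7056) - 496552/(142808*(1/148084) - 86032*1/139715) = -26237/21168 - 496552/(35702/37021 - 86032/139715) = -26237*1/21168 - 496552/1803114258/5172389015 = -26237/21168 - 496552*5172389015/1803114258 = -26237/21168 - 1284180055088140/901557129 = -9061182353420047031/6361387102224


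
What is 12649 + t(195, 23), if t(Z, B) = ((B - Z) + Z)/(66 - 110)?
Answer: 556533/44 ≈ 12648.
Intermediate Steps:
t(Z, B) = -B/44 (t(Z, B) = B/(-44) = B*(-1/44) = -B/44)
12649 + t(195, 23) = 12649 - 1/44*23 = 12649 - 23/44 = 556533/44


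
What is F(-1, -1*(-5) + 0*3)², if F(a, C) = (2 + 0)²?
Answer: 16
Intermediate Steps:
F(a, C) = 4 (F(a, C) = 2² = 4)
F(-1, -1*(-5) + 0*3)² = 4² = 16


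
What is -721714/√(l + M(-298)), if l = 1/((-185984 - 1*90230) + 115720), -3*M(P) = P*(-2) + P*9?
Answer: -721714*√17910621152538/111596827 ≈ -27370.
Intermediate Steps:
M(P) = -7*P/3 (M(P) = -(P*(-2) + P*9)/3 = -(-2*P + 9*P)/3 = -7*P/3)
l = -1/160494 (l = 1/((-185984 - 90230) + 115720) = 1/(-276214 + 115720) = 1/(-160494) = -1/160494 ≈ -6.2308e-6)
-721714/√(l + M(-298)) = -721714/√(-1/160494 - 7/3*(-298)) = -721714/√(-1/160494 + 2086/3) = -721714*√17910621152538/111596827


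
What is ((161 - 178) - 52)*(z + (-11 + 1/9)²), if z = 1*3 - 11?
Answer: -205988/27 ≈ -7629.2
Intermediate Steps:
z = -8 (z = 3 - 11 = -8)
((161 - 178) - 52)*(z + (-11 + 1/9)²) = ((161 - 178) - 52)*(-8 + (-11 + 1/9)²) = (-17 - 52)*(-8 + (-11 + ⅑)²) = -69*(-8 + (-98/9)²) = -69*(-8 + 9604/81) = -69*8956/81 = -205988/27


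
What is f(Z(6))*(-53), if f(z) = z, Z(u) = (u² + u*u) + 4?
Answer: -4028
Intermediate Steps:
Z(u) = 4 + 2*u² (Z(u) = (u² + u²) + 4 = 2*u² + 4 = 4 + 2*u²)
f(Z(6))*(-53) = (4 + 2*6²)*(-53) = (4 + 2*36)*(-53) = (4 + 72)*(-53) = 76*(-53) = -4028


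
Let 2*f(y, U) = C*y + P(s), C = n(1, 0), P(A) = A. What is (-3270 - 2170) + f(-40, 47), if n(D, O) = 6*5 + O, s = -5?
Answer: -12085/2 ≈ -6042.5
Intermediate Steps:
n(D, O) = 30 + O
C = 30 (C = 30 + 0 = 30)
f(y, U) = -5/2 + 15*y (f(y, U) = (30*y - 5)/2 = (-5 + 30*y)/2 = -5/2 + 15*y)
(-3270 - 2170) + f(-40, 47) = (-3270 - 2170) + (-5/2 + 15*(-40)) = -5440 + (-5/2 - 600) = -5440 - 1205/2 = -12085/2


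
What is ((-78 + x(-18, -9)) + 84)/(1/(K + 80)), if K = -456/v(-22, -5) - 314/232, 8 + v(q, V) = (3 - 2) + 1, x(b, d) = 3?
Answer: 161451/116 ≈ 1391.8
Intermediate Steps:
v(q, V) = -6 (v(q, V) = -8 + ((3 - 2) + 1) = -8 + (1 + 1) = -8 + 2 = -6)
K = 8659/116 (K = -456/(-6) - 314/232 = -456*(-1/6) - 314*1/232 = 76 - 157/116 = 8659/116 ≈ 74.646)
((-78 + x(-18, -9)) + 84)/(1/(K + 80)) = ((-78 + 3) + 84)/(1/(8659/116 + 80)) = (-75 + 84)/(1/(17939/116)) = 9/(116/17939) = 9*(17939/116) = 161451/116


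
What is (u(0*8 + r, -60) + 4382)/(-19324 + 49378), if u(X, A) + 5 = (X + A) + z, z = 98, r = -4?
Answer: 4411/30054 ≈ 0.14677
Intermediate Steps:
u(X, A) = 93 + A + X (u(X, A) = -5 + ((X + A) + 98) = -5 + ((A + X) + 98) = -5 + (98 + A + X) = 93 + A + X)
(u(0*8 + r, -60) + 4382)/(-19324 + 49378) = ((93 - 60 + (0*8 - 4)) + 4382)/(-19324 + 49378) = ((93 - 60 + (0 - 4)) + 4382)/30054 = ((93 - 60 - 4) + 4382)*(1/30054) = (29 + 4382)*(1/30054) = 4411*(1/30054) = 4411/30054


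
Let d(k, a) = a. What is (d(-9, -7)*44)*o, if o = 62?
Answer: -19096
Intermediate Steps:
(d(-9, -7)*44)*o = -7*44*62 = -308*62 = -19096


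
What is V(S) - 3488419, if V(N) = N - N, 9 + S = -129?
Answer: -3488419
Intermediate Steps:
S = -138 (S = -9 - 129 = -138)
V(N) = 0
V(S) - 3488419 = 0 - 3488419 = -3488419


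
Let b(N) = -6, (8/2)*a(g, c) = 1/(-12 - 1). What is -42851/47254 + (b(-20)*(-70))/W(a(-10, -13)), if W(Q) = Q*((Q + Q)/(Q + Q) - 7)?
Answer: 171961709/47254 ≈ 3639.1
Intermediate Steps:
a(g, c) = -1/52 (a(g, c) = 1/(4*(-12 - 1)) = (1/4)/(-13) = (1/4)*(-1/13) = -1/52)
W(Q) = -6*Q (W(Q) = Q*((2*Q)/((2*Q)) - 7) = Q*((2*Q)*(1/(2*Q)) - 7) = Q*(1 - 7) = Q*(-6) = -6*Q)
-42851/47254 + (b(-20)*(-70))/W(a(-10, -13)) = -42851/47254 + (-6*(-70))/((-6*(-1/52))) = -42851*1/47254 + 420/(3/26) = -42851/47254 + 420*(26/3) = -42851/47254 + 3640 = 171961709/47254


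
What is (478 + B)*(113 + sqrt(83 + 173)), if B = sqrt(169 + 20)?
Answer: 61662 + 387*sqrt(21) ≈ 63435.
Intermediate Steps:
B = 3*sqrt(21) (B = sqrt(189) = 3*sqrt(21) ≈ 13.748)
(478 + B)*(113 + sqrt(83 + 173)) = (478 + 3*sqrt(21))*(113 + sqrt(83 + 173)) = (478 + 3*sqrt(21))*(113 + sqrt(256)) = (478 + 3*sqrt(21))*(113 + 16) = (478 + 3*sqrt(21))*129 = 61662 + 387*sqrt(21)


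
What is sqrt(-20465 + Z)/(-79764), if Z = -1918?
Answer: -I*sqrt(2487)/26588 ≈ -0.0018757*I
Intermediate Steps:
sqrt(-20465 + Z)/(-79764) = sqrt(-20465 - 1918)/(-79764) = sqrt(-22383)*(-1/79764) = (3*I*sqrt(2487))*(-1/79764) = -I*sqrt(2487)/26588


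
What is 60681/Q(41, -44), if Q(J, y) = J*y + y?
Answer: -20227/616 ≈ -32.836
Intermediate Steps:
Q(J, y) = y + J*y
60681/Q(41, -44) = 60681/((-44*(1 + 41))) = 60681/((-44*42)) = 60681/(-1848) = 60681*(-1/1848) = -20227/616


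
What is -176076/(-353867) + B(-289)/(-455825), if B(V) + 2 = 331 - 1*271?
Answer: 80239318414/161301425275 ≈ 0.49745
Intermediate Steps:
B(V) = 58 (B(V) = -2 + (331 - 1*271) = -2 + (331 - 271) = -2 + 60 = 58)
-176076/(-353867) + B(-289)/(-455825) = -176076/(-353867) + 58/(-455825) = -176076*(-1/353867) + 58*(-1/455825) = 176076/353867 - 58/455825 = 80239318414/161301425275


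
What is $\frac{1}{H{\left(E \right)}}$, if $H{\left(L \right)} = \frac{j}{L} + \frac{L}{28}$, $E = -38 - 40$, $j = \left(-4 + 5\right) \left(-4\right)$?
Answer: $- \frac{546}{1493} \approx -0.36571$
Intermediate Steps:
$j = -4$ ($j = 1 \left(-4\right) = -4$)
$E = -78$
$H{\left(L \right)} = - \frac{4}{L} + \frac{L}{28}$
$\frac{1}{H{\left(E \right)}} = \frac{1}{- \frac{4}{-78} + \frac{1}{28} \left(-78\right)} = \frac{1}{\left(-4\right) \left(- \frac{1}{78}\right) - \frac{39}{14}} = \frac{1}{\frac{2}{39} - \frac{39}{14}} = \frac{1}{- \frac{1493}{546}} = - \frac{546}{1493}$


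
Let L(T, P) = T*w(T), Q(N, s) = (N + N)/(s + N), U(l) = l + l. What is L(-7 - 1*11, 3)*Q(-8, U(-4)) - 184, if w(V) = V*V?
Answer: -6016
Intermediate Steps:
w(V) = V**2
U(l) = 2*l
Q(N, s) = 2*N/(N + s) (Q(N, s) = (2*N)/(N + s) = 2*N/(N + s))
L(T, P) = T**3 (L(T, P) = T*T**2 = T**3)
L(-7 - 1*11, 3)*Q(-8, U(-4)) - 184 = (-7 - 1*11)**3*(2*(-8)/(-8 + 2*(-4))) - 184 = (-7 - 11)**3*(2*(-8)/(-8 - 8)) - 184 = (-18)**3*(2*(-8)/(-16)) - 184 = -11664*(-8)*(-1)/16 - 184 = -5832*1 - 184 = -5832 - 184 = -6016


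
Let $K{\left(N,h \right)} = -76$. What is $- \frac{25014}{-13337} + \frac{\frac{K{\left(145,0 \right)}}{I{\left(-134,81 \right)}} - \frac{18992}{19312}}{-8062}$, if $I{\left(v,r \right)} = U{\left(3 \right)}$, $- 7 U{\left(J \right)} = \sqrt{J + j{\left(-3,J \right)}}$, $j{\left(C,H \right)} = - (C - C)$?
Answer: $\frac{243422912695}{129780133058} - \frac{266 \sqrt{3}}{12093} \approx 1.8376$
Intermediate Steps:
$j{\left(C,H \right)} = 0$ ($j{\left(C,H \right)} = \left(-1\right) 0 = 0$)
$U{\left(J \right)} = - \frac{\sqrt{J}}{7}$ ($U{\left(J \right)} = - \frac{\sqrt{J + 0}}{7} = - \frac{\sqrt{J}}{7}$)
$I{\left(v,r \right)} = - \frac{\sqrt{3}}{7}$
$- \frac{25014}{-13337} + \frac{\frac{K{\left(145,0 \right)}}{I{\left(-134,81 \right)}} - \frac{18992}{19312}}{-8062} = - \frac{25014}{-13337} + \frac{- \frac{76}{\left(- \frac{1}{7}\right) \sqrt{3}} - \frac{18992}{19312}}{-8062} = \left(-25014\right) \left(- \frac{1}{13337}\right) + \left(- 76 \left(- \frac{7 \sqrt{3}}{3}\right) - \frac{1187}{1207}\right) \left(- \frac{1}{8062}\right) = \frac{25014}{13337} + \left(\frac{532 \sqrt{3}}{3} - \frac{1187}{1207}\right) \left(- \frac{1}{8062}\right) = \frac{25014}{13337} + \left(- \frac{1187}{1207} + \frac{532 \sqrt{3}}{3}\right) \left(- \frac{1}{8062}\right) = \frac{25014}{13337} + \left(\frac{1187}{9730834} - \frac{266 \sqrt{3}}{12093}\right) = \frac{243422912695}{129780133058} - \frac{266 \sqrt{3}}{12093}$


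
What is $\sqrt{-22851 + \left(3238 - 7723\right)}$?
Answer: $2 i \sqrt{6834} \approx 165.34 i$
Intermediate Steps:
$\sqrt{-22851 + \left(3238 - 7723\right)} = \sqrt{-22851 - 4485} = \sqrt{-27336} = 2 i \sqrt{6834}$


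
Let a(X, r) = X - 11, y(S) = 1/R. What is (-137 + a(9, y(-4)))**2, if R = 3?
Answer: 19321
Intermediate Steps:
y(S) = 1/3
a(X, r) = -11 + X
(-137 + a(9, y(-4)))**2 = (-137 + (-11 + 9))**2 = (-137 - 2)**2 = (-139)**2 = 19321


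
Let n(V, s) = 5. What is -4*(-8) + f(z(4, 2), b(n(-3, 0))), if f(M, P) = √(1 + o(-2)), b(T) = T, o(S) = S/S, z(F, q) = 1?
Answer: 32 + √2 ≈ 33.414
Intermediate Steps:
o(S) = 1
f(M, P) = √2 (f(M, P) = √(1 + 1) = √2)
-4*(-8) + f(z(4, 2), b(n(-3, 0))) = -4*(-8) + √2 = 32 + √2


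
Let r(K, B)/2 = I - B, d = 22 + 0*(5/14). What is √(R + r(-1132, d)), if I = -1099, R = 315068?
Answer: √312826 ≈ 559.31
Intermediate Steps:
d = 22 (d = 22 + 0*(5*(1/14)) = 22 + 0*(5/14) = 22 + 0 = 22)
r(K, B) = -2198 - 2*B (r(K, B) = 2*(-1099 - B) = -2198 - 2*B)
√(R + r(-1132, d)) = √(315068 + (-2198 - 2*22)) = √(315068 + (-2198 - 44)) = √(315068 - 2242) = √312826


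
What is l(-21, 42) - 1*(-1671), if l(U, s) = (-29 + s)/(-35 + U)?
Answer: 93563/56 ≈ 1670.8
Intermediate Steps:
l(U, s) = (-29 + s)/(-35 + U)
l(-21, 42) - 1*(-1671) = (-29 + 42)/(-35 - 21) - 1*(-1671) = 13/(-56) + 1671 = -1/56*13 + 1671 = -13/56 + 1671 = 93563/56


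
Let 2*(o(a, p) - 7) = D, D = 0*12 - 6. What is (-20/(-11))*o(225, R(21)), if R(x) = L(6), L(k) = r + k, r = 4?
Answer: 80/11 ≈ 7.2727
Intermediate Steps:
L(k) = 4 + k
R(x) = 10 (R(x) = 4 + 6 = 10)
D = -6 (D = 0 - 6 = -6)
o(a, p) = 4 (o(a, p) = 7 + (½)*(-6) = 7 - 3 = 4)
(-20/(-11))*o(225, R(21)) = -20/(-11)*4 = -20*(-1/11)*4 = (20/11)*4 = 80/11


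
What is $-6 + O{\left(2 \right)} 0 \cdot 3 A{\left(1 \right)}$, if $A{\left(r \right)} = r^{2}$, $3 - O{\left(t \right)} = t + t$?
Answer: $-6$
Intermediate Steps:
$O{\left(t \right)} = 3 - 2 t$ ($O{\left(t \right)} = 3 - \left(t + t\right) = 3 - 2 t$)
$-6 + O{\left(2 \right)} 0 \cdot 3 A{\left(1 \right)} = -6 + \left(3 - 4\right) 0 \cdot 3 \cdot 1^{2} = -6 + \left(3 - 4\right) 0 \cdot 1 = -6 - 0 = -6 + 0 = -6$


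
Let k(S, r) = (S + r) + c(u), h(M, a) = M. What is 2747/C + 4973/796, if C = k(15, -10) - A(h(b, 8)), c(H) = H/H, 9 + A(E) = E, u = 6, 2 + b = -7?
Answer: 576491/4776 ≈ 120.71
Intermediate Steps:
b = -9 (b = -2 - 7 = -9)
A(E) = -9 + E
c(H) = 1
k(S, r) = 1 + S + r (k(S, r) = (S + r) + 1 = 1 + S + r)
C = 24 (C = (1 + 15 - 10) - (-9 - 9) = 6 - 1*(-18) = 6 + 18 = 24)
2747/C + 4973/796 = 2747/24 + 4973/796 = 576491/4776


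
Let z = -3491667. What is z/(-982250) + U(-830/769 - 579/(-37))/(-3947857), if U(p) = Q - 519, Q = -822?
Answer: 13785919204869/3877782538250 ≈ 3.5551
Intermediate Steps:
U(p) = -1341 (U(p) = -822 - 519 = -1341)
z/(-982250) + U(-830/769 - 579/(-37))/(-3947857) = -3491667/(-982250) - 1341/(-3947857) = -3491667*(-1/982250) - 1341*(-1/3947857) = 3491667/982250 + 1341/3947857 = 13785919204869/3877782538250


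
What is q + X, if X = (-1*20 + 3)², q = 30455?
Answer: 30744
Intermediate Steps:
X = 289 (X = (-20 + 3)² = (-17)² = 289)
q + X = 30455 + 289 = 30744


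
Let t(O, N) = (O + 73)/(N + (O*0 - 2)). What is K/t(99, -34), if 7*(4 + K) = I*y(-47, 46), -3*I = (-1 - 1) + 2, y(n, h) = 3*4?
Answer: 36/43 ≈ 0.83721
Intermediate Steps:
y(n, h) = 12
I = 0 (I = -((-1 - 1) + 2)/3 = -(-2 + 2)/3 = -1/3*0 = 0)
t(O, N) = (73 + O)/(-2 + N) (t(O, N) = (73 + O)/(N + (0 - 2)) = (73 + O)/(N - 2) = (73 + O)/(-2 + N))
K = -4 (K = -4 + (0*12)/7 = -4 + (1/7)*0 = -4 + 0 = -4)
K/t(99, -34) = -4*(-2 - 34)/(73 + 99) = -4/(172/(-36)) = -4/((-1/36*172)) = -4/(-43/9) = -4*(-9/43) = 36/43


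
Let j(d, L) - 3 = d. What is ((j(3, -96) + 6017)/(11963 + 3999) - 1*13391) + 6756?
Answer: -105901847/15962 ≈ -6634.6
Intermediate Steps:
j(d, L) = 3 + d
((j(3, -96) + 6017)/(11963 + 3999) - 1*13391) + 6756 = (((3 + 3) + 6017)/(11963 + 3999) - 1*13391) + 6756 = ((6 + 6017)/15962 - 13391) + 6756 = (6023*(1/15962) - 13391) + 6756 = (6023/15962 - 13391) + 6756 = -213741119/15962 + 6756 = -105901847/15962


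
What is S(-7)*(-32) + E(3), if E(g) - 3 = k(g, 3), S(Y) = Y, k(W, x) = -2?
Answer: 225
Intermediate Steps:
E(g) = 1 (E(g) = 3 - 2 = 1)
S(-7)*(-32) + E(3) = -7*(-32) + 1 = 224 + 1 = 225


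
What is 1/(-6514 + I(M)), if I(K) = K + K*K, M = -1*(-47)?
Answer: -1/4258 ≈ -0.00023485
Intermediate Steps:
M = 47
I(K) = K + K**2
1/(-6514 + I(M)) = 1/(-6514 + 47*(1 + 47)) = 1/(-6514 + 47*48) = 1/(-6514 + 2256) = 1/(-4258) = -1/4258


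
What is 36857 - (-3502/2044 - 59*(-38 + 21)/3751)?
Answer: 141297663289/3833522 ≈ 36858.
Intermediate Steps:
36857 - (-3502/2044 - 59*(-38 + 21)/3751) = 36857 - (-3502*1/2044 - 59*(-17)*(1/3751)) = 36857 - (-1751/1022 + 1003*(1/3751)) = 36857 - (-1751/1022 + 1003/3751) = 36857 - 1*(-5542935/3833522) = 36857 + 5542935/3833522 = 141297663289/3833522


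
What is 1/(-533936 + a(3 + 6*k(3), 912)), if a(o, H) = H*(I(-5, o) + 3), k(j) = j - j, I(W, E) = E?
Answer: -1/528464 ≈ -1.8923e-6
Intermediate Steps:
k(j) = 0
a(o, H) = H*(3 + o) (a(o, H) = H*(o + 3) = H*(3 + o))
1/(-533936 + a(3 + 6*k(3), 912)) = 1/(-533936 + 912*(3 + (3 + 6*0))) = 1/(-533936 + 912*(3 + (3 + 0))) = 1/(-533936 + 912*(3 + 3)) = 1/(-533936 + 912*6) = 1/(-533936 + 5472) = 1/(-528464) = -1/528464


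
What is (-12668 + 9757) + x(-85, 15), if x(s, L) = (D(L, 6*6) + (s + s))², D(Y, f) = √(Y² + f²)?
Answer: 14250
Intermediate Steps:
x(s, L) = (√(1296 + L²) + 2*s)² (x(s, L) = (√(L² + (6*6)²) + (s + s))² = (√(L² + 36²) + 2*s)² = (√(L² + 1296) + 2*s)² = (√(1296 + L²) + 2*s)²)
(-12668 + 9757) + x(-85, 15) = (-12668 + 9757) + (√(1296 + 15²) + 2*(-85))² = -2911 + (√(1296 + 225) - 170)² = -2911 + (√1521 - 170)² = -2911 + (39 - 170)² = -2911 + (-131)² = -2911 + 17161 = 14250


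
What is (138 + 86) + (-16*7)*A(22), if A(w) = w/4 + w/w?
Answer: -504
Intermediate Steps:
A(w) = 1 + w/4 (A(w) = w*(¼) + 1 = w/4 + 1 = 1 + w/4)
(138 + 86) + (-16*7)*A(22) = (138 + 86) + (-16*7)*(1 + (¼)*22) = 224 - 112*(1 + 11/2) = 224 - 112*13/2 = 224 - 728 = -504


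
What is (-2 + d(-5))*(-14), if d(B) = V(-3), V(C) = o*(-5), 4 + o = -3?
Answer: -462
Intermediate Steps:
o = -7 (o = -4 - 3 = -7)
V(C) = 35 (V(C) = -7*(-5) = 35)
d(B) = 35
(-2 + d(-5))*(-14) = (-2 + 35)*(-14) = 33*(-14) = -462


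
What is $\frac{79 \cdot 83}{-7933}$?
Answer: $- \frac{6557}{7933} \approx -0.82655$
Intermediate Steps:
$\frac{79 \cdot 83}{-7933} = 6557 \left(- \frac{1}{7933}\right) = - \frac{6557}{7933}$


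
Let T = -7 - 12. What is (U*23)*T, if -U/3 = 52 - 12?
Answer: 52440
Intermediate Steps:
T = -19
U = -120 (U = -3*(52 - 12) = -3*40 = -120)
(U*23)*T = -120*23*(-19) = -2760*(-19) = 52440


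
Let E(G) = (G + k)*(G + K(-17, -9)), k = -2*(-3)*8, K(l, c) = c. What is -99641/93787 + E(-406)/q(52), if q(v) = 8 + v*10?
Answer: 6940662071/24759768 ≈ 280.32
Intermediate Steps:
q(v) = 8 + 10*v
k = 48 (k = 6*8 = 48)
E(G) = (-9 + G)*(48 + G) (E(G) = (G + 48)*(G - 9) = (48 + G)*(-9 + G) = (-9 + G)*(48 + G))
-99641/93787 + E(-406)/q(52) = -99641/93787 + (-432 + (-406)² + 39*(-406))/(8 + 10*52) = -99641*1/93787 + (-432 + 164836 - 15834)/(8 + 520) = -99641/93787 + 148570/528 = -99641/93787 + 148570*(1/528) = -99641/93787 + 74285/264 = 6940662071/24759768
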